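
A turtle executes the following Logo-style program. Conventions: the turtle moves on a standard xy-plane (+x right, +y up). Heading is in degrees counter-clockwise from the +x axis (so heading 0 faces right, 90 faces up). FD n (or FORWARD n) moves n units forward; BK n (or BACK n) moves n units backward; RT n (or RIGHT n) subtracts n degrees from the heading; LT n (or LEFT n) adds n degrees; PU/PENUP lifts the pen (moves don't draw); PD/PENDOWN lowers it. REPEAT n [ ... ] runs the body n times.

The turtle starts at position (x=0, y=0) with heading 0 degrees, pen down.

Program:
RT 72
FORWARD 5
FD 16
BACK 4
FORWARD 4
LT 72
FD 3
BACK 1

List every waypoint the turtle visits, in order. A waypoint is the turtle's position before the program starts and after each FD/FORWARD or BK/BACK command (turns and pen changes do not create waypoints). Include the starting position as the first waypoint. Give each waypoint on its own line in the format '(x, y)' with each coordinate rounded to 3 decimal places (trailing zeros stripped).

Executing turtle program step by step:
Start: pos=(0,0), heading=0, pen down
RT 72: heading 0 -> 288
FD 5: (0,0) -> (1.545,-4.755) [heading=288, draw]
FD 16: (1.545,-4.755) -> (6.489,-19.972) [heading=288, draw]
BK 4: (6.489,-19.972) -> (5.253,-16.168) [heading=288, draw]
FD 4: (5.253,-16.168) -> (6.489,-19.972) [heading=288, draw]
LT 72: heading 288 -> 0
FD 3: (6.489,-19.972) -> (9.489,-19.972) [heading=0, draw]
BK 1: (9.489,-19.972) -> (8.489,-19.972) [heading=0, draw]
Final: pos=(8.489,-19.972), heading=0, 6 segment(s) drawn
Waypoints (7 total):
(0, 0)
(1.545, -4.755)
(6.489, -19.972)
(5.253, -16.168)
(6.489, -19.972)
(9.489, -19.972)
(8.489, -19.972)

Answer: (0, 0)
(1.545, -4.755)
(6.489, -19.972)
(5.253, -16.168)
(6.489, -19.972)
(9.489, -19.972)
(8.489, -19.972)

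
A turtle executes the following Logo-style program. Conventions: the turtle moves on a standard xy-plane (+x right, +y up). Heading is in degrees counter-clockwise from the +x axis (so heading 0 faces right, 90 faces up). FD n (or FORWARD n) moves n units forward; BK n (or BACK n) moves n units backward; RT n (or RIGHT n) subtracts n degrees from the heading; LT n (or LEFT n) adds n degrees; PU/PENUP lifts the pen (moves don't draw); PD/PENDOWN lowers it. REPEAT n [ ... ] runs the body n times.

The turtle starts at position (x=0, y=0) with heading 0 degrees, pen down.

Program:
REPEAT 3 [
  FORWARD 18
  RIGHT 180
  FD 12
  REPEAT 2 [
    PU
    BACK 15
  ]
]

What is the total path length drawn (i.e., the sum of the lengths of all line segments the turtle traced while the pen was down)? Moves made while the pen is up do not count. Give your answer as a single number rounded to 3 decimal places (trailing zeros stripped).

Executing turtle program step by step:
Start: pos=(0,0), heading=0, pen down
REPEAT 3 [
  -- iteration 1/3 --
  FD 18: (0,0) -> (18,0) [heading=0, draw]
  RT 180: heading 0 -> 180
  FD 12: (18,0) -> (6,0) [heading=180, draw]
  REPEAT 2 [
    -- iteration 1/2 --
    PU: pen up
    BK 15: (6,0) -> (21,0) [heading=180, move]
    -- iteration 2/2 --
    PU: pen up
    BK 15: (21,0) -> (36,0) [heading=180, move]
  ]
  -- iteration 2/3 --
  FD 18: (36,0) -> (18,0) [heading=180, move]
  RT 180: heading 180 -> 0
  FD 12: (18,0) -> (30,0) [heading=0, move]
  REPEAT 2 [
    -- iteration 1/2 --
    PU: pen up
    BK 15: (30,0) -> (15,0) [heading=0, move]
    -- iteration 2/2 --
    PU: pen up
    BK 15: (15,0) -> (0,0) [heading=0, move]
  ]
  -- iteration 3/3 --
  FD 18: (0,0) -> (18,0) [heading=0, move]
  RT 180: heading 0 -> 180
  FD 12: (18,0) -> (6,0) [heading=180, move]
  REPEAT 2 [
    -- iteration 1/2 --
    PU: pen up
    BK 15: (6,0) -> (21,0) [heading=180, move]
    -- iteration 2/2 --
    PU: pen up
    BK 15: (21,0) -> (36,0) [heading=180, move]
  ]
]
Final: pos=(36,0), heading=180, 2 segment(s) drawn

Segment lengths:
  seg 1: (0,0) -> (18,0), length = 18
  seg 2: (18,0) -> (6,0), length = 12
Total = 30

Answer: 30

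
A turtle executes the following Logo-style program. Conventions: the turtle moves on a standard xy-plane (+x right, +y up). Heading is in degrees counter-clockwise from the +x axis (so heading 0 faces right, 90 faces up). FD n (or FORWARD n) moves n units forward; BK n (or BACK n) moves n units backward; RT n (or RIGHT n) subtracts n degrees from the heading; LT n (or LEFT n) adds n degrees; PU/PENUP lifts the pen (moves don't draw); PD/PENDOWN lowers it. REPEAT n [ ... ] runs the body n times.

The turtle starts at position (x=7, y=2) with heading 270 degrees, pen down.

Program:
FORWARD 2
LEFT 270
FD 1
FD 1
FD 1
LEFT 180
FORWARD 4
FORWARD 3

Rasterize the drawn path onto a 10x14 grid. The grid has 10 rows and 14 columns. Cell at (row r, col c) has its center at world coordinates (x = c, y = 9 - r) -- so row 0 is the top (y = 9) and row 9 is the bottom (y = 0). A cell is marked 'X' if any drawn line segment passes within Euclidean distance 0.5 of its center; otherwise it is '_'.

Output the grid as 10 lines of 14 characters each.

Answer: ______________
______________
______________
______________
______________
______________
______________
_______X______
_______X______
____XXXXXXXX__

Derivation:
Segment 0: (7,2) -> (7,0)
Segment 1: (7,0) -> (6,0)
Segment 2: (6,0) -> (5,0)
Segment 3: (5,0) -> (4,0)
Segment 4: (4,0) -> (8,-0)
Segment 5: (8,-0) -> (11,-0)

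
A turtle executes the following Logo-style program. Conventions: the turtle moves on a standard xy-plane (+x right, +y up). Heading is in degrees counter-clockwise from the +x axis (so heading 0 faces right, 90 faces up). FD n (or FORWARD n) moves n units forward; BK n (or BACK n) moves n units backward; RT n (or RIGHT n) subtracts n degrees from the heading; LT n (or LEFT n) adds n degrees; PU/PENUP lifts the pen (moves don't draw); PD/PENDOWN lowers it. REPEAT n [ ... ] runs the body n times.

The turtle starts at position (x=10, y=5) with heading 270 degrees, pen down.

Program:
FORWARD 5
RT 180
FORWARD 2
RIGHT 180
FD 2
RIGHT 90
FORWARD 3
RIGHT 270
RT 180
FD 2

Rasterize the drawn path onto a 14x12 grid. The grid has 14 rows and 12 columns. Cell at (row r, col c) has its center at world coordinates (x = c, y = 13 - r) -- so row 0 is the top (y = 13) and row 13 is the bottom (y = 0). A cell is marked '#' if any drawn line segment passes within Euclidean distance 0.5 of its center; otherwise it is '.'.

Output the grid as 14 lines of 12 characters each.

Answer: ............
............
............
............
............
............
............
............
..........#.
..........#.
..........#.
.......#..#.
.......#..#.
.......####.

Derivation:
Segment 0: (10,5) -> (10,0)
Segment 1: (10,0) -> (10,2)
Segment 2: (10,2) -> (10,0)
Segment 3: (10,0) -> (7,-0)
Segment 4: (7,-0) -> (7,2)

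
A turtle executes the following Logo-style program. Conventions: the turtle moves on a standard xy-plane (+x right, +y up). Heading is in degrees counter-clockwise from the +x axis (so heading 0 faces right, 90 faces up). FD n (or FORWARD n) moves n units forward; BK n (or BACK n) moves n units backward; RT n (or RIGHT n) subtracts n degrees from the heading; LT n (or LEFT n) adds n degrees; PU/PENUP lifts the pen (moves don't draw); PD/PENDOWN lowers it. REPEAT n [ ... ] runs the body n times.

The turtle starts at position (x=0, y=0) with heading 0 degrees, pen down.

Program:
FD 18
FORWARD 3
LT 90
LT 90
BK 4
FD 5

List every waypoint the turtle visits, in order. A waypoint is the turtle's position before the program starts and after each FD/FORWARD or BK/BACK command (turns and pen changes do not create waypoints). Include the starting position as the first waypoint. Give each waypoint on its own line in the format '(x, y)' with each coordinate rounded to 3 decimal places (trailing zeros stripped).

Executing turtle program step by step:
Start: pos=(0,0), heading=0, pen down
FD 18: (0,0) -> (18,0) [heading=0, draw]
FD 3: (18,0) -> (21,0) [heading=0, draw]
LT 90: heading 0 -> 90
LT 90: heading 90 -> 180
BK 4: (21,0) -> (25,0) [heading=180, draw]
FD 5: (25,0) -> (20,0) [heading=180, draw]
Final: pos=(20,0), heading=180, 4 segment(s) drawn
Waypoints (5 total):
(0, 0)
(18, 0)
(21, 0)
(25, 0)
(20, 0)

Answer: (0, 0)
(18, 0)
(21, 0)
(25, 0)
(20, 0)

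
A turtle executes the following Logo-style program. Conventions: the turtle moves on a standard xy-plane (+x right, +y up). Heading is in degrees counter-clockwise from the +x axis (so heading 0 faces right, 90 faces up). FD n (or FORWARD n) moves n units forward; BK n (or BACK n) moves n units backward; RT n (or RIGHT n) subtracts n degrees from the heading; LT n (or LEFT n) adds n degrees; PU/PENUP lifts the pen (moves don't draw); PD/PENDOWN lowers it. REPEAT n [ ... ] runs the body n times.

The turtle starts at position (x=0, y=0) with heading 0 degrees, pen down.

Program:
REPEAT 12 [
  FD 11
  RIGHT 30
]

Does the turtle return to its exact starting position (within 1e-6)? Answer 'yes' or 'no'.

Executing turtle program step by step:
Start: pos=(0,0), heading=0, pen down
REPEAT 12 [
  -- iteration 1/12 --
  FD 11: (0,0) -> (11,0) [heading=0, draw]
  RT 30: heading 0 -> 330
  -- iteration 2/12 --
  FD 11: (11,0) -> (20.526,-5.5) [heading=330, draw]
  RT 30: heading 330 -> 300
  -- iteration 3/12 --
  FD 11: (20.526,-5.5) -> (26.026,-15.026) [heading=300, draw]
  RT 30: heading 300 -> 270
  -- iteration 4/12 --
  FD 11: (26.026,-15.026) -> (26.026,-26.026) [heading=270, draw]
  RT 30: heading 270 -> 240
  -- iteration 5/12 --
  FD 11: (26.026,-26.026) -> (20.526,-35.553) [heading=240, draw]
  RT 30: heading 240 -> 210
  -- iteration 6/12 --
  FD 11: (20.526,-35.553) -> (11,-41.053) [heading=210, draw]
  RT 30: heading 210 -> 180
  -- iteration 7/12 --
  FD 11: (11,-41.053) -> (0,-41.053) [heading=180, draw]
  RT 30: heading 180 -> 150
  -- iteration 8/12 --
  FD 11: (0,-41.053) -> (-9.526,-35.553) [heading=150, draw]
  RT 30: heading 150 -> 120
  -- iteration 9/12 --
  FD 11: (-9.526,-35.553) -> (-15.026,-26.026) [heading=120, draw]
  RT 30: heading 120 -> 90
  -- iteration 10/12 --
  FD 11: (-15.026,-26.026) -> (-15.026,-15.026) [heading=90, draw]
  RT 30: heading 90 -> 60
  -- iteration 11/12 --
  FD 11: (-15.026,-15.026) -> (-9.526,-5.5) [heading=60, draw]
  RT 30: heading 60 -> 30
  -- iteration 12/12 --
  FD 11: (-9.526,-5.5) -> (0,0) [heading=30, draw]
  RT 30: heading 30 -> 0
]
Final: pos=(0,0), heading=0, 12 segment(s) drawn

Start position: (0, 0)
Final position: (0, 0)
Distance = 0; < 1e-6 -> CLOSED

Answer: yes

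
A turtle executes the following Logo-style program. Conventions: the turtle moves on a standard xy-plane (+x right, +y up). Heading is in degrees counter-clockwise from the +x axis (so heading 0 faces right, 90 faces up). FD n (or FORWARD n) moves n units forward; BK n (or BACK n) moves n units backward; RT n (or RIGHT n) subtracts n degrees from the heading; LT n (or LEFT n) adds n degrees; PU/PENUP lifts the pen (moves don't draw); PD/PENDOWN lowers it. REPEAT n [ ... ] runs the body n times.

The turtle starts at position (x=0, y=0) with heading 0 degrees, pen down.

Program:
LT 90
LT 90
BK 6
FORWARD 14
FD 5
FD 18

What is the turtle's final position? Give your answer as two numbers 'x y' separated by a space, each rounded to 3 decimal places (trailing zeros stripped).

Executing turtle program step by step:
Start: pos=(0,0), heading=0, pen down
LT 90: heading 0 -> 90
LT 90: heading 90 -> 180
BK 6: (0,0) -> (6,0) [heading=180, draw]
FD 14: (6,0) -> (-8,0) [heading=180, draw]
FD 5: (-8,0) -> (-13,0) [heading=180, draw]
FD 18: (-13,0) -> (-31,0) [heading=180, draw]
Final: pos=(-31,0), heading=180, 4 segment(s) drawn

Answer: -31 0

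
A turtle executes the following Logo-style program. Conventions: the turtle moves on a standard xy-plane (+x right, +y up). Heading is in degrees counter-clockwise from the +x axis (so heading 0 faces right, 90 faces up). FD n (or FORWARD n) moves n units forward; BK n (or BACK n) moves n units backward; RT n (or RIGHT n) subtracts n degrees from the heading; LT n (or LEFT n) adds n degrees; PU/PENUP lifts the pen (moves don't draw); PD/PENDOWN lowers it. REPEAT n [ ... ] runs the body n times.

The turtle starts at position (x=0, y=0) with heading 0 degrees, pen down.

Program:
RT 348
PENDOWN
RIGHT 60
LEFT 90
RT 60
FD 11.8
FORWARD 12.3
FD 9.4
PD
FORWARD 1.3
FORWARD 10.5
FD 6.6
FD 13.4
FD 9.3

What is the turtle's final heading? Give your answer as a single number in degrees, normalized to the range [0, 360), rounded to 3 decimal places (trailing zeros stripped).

Executing turtle program step by step:
Start: pos=(0,0), heading=0, pen down
RT 348: heading 0 -> 12
PD: pen down
RT 60: heading 12 -> 312
LT 90: heading 312 -> 42
RT 60: heading 42 -> 342
FD 11.8: (0,0) -> (11.222,-3.646) [heading=342, draw]
FD 12.3: (11.222,-3.646) -> (22.92,-7.447) [heading=342, draw]
FD 9.4: (22.92,-7.447) -> (31.86,-10.352) [heading=342, draw]
PD: pen down
FD 1.3: (31.86,-10.352) -> (33.097,-10.754) [heading=342, draw]
FD 10.5: (33.097,-10.754) -> (43.083,-13.998) [heading=342, draw]
FD 6.6: (43.083,-13.998) -> (49.36,-16.038) [heading=342, draw]
FD 13.4: (49.36,-16.038) -> (62.104,-20.179) [heading=342, draw]
FD 9.3: (62.104,-20.179) -> (70.949,-23.053) [heading=342, draw]
Final: pos=(70.949,-23.053), heading=342, 8 segment(s) drawn

Answer: 342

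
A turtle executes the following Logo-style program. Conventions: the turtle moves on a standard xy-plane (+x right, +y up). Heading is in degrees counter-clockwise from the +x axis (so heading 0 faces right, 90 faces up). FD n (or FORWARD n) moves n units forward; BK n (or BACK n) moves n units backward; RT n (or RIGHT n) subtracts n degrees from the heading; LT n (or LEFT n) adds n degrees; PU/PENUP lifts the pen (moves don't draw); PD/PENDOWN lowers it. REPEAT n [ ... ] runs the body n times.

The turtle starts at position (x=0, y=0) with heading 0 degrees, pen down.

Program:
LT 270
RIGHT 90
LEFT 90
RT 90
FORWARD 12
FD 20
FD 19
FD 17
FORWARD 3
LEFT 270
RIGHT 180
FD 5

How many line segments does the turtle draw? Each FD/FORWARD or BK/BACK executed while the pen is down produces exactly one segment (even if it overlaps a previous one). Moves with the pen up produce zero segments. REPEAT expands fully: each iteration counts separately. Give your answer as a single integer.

Answer: 6

Derivation:
Executing turtle program step by step:
Start: pos=(0,0), heading=0, pen down
LT 270: heading 0 -> 270
RT 90: heading 270 -> 180
LT 90: heading 180 -> 270
RT 90: heading 270 -> 180
FD 12: (0,0) -> (-12,0) [heading=180, draw]
FD 20: (-12,0) -> (-32,0) [heading=180, draw]
FD 19: (-32,0) -> (-51,0) [heading=180, draw]
FD 17: (-51,0) -> (-68,0) [heading=180, draw]
FD 3: (-68,0) -> (-71,0) [heading=180, draw]
LT 270: heading 180 -> 90
RT 180: heading 90 -> 270
FD 5: (-71,0) -> (-71,-5) [heading=270, draw]
Final: pos=(-71,-5), heading=270, 6 segment(s) drawn
Segments drawn: 6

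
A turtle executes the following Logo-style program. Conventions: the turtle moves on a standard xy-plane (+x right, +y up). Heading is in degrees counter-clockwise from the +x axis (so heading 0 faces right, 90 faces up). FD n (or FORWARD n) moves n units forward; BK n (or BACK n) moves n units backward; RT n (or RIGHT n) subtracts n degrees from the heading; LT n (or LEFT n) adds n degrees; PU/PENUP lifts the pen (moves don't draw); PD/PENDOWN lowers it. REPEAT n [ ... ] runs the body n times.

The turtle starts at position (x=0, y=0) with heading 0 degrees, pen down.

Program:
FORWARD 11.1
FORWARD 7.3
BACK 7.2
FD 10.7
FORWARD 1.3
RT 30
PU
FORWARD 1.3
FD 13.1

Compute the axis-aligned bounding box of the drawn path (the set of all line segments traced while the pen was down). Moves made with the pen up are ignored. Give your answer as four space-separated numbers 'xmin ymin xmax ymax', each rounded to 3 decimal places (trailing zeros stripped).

Executing turtle program step by step:
Start: pos=(0,0), heading=0, pen down
FD 11.1: (0,0) -> (11.1,0) [heading=0, draw]
FD 7.3: (11.1,0) -> (18.4,0) [heading=0, draw]
BK 7.2: (18.4,0) -> (11.2,0) [heading=0, draw]
FD 10.7: (11.2,0) -> (21.9,0) [heading=0, draw]
FD 1.3: (21.9,0) -> (23.2,0) [heading=0, draw]
RT 30: heading 0 -> 330
PU: pen up
FD 1.3: (23.2,0) -> (24.326,-0.65) [heading=330, move]
FD 13.1: (24.326,-0.65) -> (35.671,-7.2) [heading=330, move]
Final: pos=(35.671,-7.2), heading=330, 5 segment(s) drawn

Segment endpoints: x in {0, 11.1, 11.2, 18.4, 21.9, 23.2}, y in {0}
xmin=0, ymin=0, xmax=23.2, ymax=0

Answer: 0 0 23.2 0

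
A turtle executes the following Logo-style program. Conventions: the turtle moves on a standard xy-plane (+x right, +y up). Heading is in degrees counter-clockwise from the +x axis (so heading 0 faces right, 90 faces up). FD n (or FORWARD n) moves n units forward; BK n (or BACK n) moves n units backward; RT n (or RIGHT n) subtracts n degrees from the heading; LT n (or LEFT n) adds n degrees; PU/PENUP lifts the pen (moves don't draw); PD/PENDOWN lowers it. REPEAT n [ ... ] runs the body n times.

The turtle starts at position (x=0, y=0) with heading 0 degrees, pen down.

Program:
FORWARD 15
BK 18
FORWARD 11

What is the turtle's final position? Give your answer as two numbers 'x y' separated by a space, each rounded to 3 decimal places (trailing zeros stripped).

Executing turtle program step by step:
Start: pos=(0,0), heading=0, pen down
FD 15: (0,0) -> (15,0) [heading=0, draw]
BK 18: (15,0) -> (-3,0) [heading=0, draw]
FD 11: (-3,0) -> (8,0) [heading=0, draw]
Final: pos=(8,0), heading=0, 3 segment(s) drawn

Answer: 8 0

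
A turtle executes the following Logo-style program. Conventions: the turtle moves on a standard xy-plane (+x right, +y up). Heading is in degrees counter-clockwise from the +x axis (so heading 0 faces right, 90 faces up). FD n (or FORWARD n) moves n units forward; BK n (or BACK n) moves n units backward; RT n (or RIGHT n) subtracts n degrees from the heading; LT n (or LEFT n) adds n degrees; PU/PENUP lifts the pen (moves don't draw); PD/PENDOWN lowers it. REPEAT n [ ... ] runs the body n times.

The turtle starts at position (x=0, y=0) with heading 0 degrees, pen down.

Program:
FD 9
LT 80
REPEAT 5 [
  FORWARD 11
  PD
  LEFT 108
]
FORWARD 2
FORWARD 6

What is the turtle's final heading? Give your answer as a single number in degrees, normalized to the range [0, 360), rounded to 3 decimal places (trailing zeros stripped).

Executing turtle program step by step:
Start: pos=(0,0), heading=0, pen down
FD 9: (0,0) -> (9,0) [heading=0, draw]
LT 80: heading 0 -> 80
REPEAT 5 [
  -- iteration 1/5 --
  FD 11: (9,0) -> (10.91,10.833) [heading=80, draw]
  PD: pen down
  LT 108: heading 80 -> 188
  -- iteration 2/5 --
  FD 11: (10.91,10.833) -> (0.017,9.302) [heading=188, draw]
  PD: pen down
  LT 108: heading 188 -> 296
  -- iteration 3/5 --
  FD 11: (0.017,9.302) -> (4.839,-0.585) [heading=296, draw]
  PD: pen down
  LT 108: heading 296 -> 44
  -- iteration 4/5 --
  FD 11: (4.839,-0.585) -> (12.752,7.056) [heading=44, draw]
  PD: pen down
  LT 108: heading 44 -> 152
  -- iteration 5/5 --
  FD 11: (12.752,7.056) -> (3.04,12.221) [heading=152, draw]
  PD: pen down
  LT 108: heading 152 -> 260
]
FD 2: (3.04,12.221) -> (2.692,10.251) [heading=260, draw]
FD 6: (2.692,10.251) -> (1.65,4.342) [heading=260, draw]
Final: pos=(1.65,4.342), heading=260, 8 segment(s) drawn

Answer: 260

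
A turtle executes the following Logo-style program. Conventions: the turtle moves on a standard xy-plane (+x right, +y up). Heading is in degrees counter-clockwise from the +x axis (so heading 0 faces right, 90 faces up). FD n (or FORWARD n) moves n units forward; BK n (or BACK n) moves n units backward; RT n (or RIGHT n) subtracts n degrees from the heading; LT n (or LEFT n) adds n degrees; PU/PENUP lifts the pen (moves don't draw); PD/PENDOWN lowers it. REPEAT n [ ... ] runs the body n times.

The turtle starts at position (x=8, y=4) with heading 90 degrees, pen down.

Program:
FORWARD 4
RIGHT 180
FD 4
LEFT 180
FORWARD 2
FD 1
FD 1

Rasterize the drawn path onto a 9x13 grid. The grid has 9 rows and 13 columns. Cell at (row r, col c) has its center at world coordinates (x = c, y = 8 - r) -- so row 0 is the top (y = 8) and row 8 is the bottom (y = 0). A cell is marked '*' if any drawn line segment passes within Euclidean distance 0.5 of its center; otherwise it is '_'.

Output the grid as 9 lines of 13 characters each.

Segment 0: (8,4) -> (8,8)
Segment 1: (8,8) -> (8,4)
Segment 2: (8,4) -> (8,6)
Segment 3: (8,6) -> (8,7)
Segment 4: (8,7) -> (8,8)

Answer: ________*____
________*____
________*____
________*____
________*____
_____________
_____________
_____________
_____________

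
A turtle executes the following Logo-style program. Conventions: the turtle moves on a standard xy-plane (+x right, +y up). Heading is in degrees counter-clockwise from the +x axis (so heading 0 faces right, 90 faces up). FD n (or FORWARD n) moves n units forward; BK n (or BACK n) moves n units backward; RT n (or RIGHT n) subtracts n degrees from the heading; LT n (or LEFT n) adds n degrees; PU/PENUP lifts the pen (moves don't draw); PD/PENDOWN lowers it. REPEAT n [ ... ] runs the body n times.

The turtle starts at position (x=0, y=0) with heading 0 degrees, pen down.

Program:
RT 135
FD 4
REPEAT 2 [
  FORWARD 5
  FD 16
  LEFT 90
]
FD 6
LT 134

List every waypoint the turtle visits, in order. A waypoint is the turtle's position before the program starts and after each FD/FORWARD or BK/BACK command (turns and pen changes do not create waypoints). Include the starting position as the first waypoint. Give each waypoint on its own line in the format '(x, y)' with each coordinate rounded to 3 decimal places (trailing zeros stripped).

Executing turtle program step by step:
Start: pos=(0,0), heading=0, pen down
RT 135: heading 0 -> 225
FD 4: (0,0) -> (-2.828,-2.828) [heading=225, draw]
REPEAT 2 [
  -- iteration 1/2 --
  FD 5: (-2.828,-2.828) -> (-6.364,-6.364) [heading=225, draw]
  FD 16: (-6.364,-6.364) -> (-17.678,-17.678) [heading=225, draw]
  LT 90: heading 225 -> 315
  -- iteration 2/2 --
  FD 5: (-17.678,-17.678) -> (-14.142,-21.213) [heading=315, draw]
  FD 16: (-14.142,-21.213) -> (-2.828,-32.527) [heading=315, draw]
  LT 90: heading 315 -> 45
]
FD 6: (-2.828,-32.527) -> (1.414,-28.284) [heading=45, draw]
LT 134: heading 45 -> 179
Final: pos=(1.414,-28.284), heading=179, 6 segment(s) drawn
Waypoints (7 total):
(0, 0)
(-2.828, -2.828)
(-6.364, -6.364)
(-17.678, -17.678)
(-14.142, -21.213)
(-2.828, -32.527)
(1.414, -28.284)

Answer: (0, 0)
(-2.828, -2.828)
(-6.364, -6.364)
(-17.678, -17.678)
(-14.142, -21.213)
(-2.828, -32.527)
(1.414, -28.284)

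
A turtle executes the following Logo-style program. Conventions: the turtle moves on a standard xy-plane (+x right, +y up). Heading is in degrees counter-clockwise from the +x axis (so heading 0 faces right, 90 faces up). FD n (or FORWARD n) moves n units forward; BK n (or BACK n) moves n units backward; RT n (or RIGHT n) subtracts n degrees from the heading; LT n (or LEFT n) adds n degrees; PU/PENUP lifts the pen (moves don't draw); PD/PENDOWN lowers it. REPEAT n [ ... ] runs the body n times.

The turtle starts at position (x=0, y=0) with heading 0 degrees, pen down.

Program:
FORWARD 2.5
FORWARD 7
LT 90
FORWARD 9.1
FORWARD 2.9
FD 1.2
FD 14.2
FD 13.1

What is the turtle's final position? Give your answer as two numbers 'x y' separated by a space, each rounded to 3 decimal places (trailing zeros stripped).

Executing turtle program step by step:
Start: pos=(0,0), heading=0, pen down
FD 2.5: (0,0) -> (2.5,0) [heading=0, draw]
FD 7: (2.5,0) -> (9.5,0) [heading=0, draw]
LT 90: heading 0 -> 90
FD 9.1: (9.5,0) -> (9.5,9.1) [heading=90, draw]
FD 2.9: (9.5,9.1) -> (9.5,12) [heading=90, draw]
FD 1.2: (9.5,12) -> (9.5,13.2) [heading=90, draw]
FD 14.2: (9.5,13.2) -> (9.5,27.4) [heading=90, draw]
FD 13.1: (9.5,27.4) -> (9.5,40.5) [heading=90, draw]
Final: pos=(9.5,40.5), heading=90, 7 segment(s) drawn

Answer: 9.5 40.5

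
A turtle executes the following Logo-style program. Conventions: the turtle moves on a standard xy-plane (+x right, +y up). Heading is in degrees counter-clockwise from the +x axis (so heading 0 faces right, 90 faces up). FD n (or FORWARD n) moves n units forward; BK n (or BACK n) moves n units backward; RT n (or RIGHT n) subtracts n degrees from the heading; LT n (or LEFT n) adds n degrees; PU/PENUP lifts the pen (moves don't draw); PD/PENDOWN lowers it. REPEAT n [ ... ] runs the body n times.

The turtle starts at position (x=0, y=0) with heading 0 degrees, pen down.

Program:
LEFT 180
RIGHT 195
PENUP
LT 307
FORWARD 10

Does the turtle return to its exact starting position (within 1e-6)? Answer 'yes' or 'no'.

Executing turtle program step by step:
Start: pos=(0,0), heading=0, pen down
LT 180: heading 0 -> 180
RT 195: heading 180 -> 345
PU: pen up
LT 307: heading 345 -> 292
FD 10: (0,0) -> (3.746,-9.272) [heading=292, move]
Final: pos=(3.746,-9.272), heading=292, 0 segment(s) drawn

Start position: (0, 0)
Final position: (3.746, -9.272)
Distance = 10; >= 1e-6 -> NOT closed

Answer: no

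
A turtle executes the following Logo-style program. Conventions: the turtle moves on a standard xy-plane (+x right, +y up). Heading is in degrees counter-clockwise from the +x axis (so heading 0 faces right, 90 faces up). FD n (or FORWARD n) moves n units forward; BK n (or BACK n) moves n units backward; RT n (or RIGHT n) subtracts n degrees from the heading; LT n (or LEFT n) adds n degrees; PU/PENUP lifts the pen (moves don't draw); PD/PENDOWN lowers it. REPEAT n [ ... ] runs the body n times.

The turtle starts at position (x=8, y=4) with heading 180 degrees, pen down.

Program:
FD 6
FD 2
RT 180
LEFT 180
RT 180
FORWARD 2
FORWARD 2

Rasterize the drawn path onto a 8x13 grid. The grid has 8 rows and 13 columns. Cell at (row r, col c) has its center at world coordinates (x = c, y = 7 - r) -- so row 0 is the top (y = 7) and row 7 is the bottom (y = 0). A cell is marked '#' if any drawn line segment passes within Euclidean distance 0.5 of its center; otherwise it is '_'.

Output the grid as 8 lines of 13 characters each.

Answer: _____________
_____________
_____________
#########____
_____________
_____________
_____________
_____________

Derivation:
Segment 0: (8,4) -> (2,4)
Segment 1: (2,4) -> (0,4)
Segment 2: (0,4) -> (2,4)
Segment 3: (2,4) -> (4,4)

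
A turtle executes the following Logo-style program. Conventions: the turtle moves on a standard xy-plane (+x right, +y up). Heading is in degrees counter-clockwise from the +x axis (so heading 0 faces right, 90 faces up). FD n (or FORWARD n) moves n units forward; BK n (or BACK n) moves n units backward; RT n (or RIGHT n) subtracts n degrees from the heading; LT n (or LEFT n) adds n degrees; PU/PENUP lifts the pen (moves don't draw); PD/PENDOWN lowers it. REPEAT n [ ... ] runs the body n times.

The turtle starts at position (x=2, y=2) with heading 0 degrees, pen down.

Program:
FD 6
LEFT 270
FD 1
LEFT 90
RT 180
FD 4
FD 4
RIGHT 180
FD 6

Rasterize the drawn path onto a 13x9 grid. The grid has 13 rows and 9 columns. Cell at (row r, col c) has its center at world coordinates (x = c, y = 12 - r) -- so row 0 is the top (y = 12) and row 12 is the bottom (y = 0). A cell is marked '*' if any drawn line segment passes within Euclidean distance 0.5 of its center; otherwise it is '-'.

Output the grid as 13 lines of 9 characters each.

Answer: ---------
---------
---------
---------
---------
---------
---------
---------
---------
---------
--*******
*********
---------

Derivation:
Segment 0: (2,2) -> (8,2)
Segment 1: (8,2) -> (8,1)
Segment 2: (8,1) -> (4,1)
Segment 3: (4,1) -> (0,1)
Segment 4: (0,1) -> (6,1)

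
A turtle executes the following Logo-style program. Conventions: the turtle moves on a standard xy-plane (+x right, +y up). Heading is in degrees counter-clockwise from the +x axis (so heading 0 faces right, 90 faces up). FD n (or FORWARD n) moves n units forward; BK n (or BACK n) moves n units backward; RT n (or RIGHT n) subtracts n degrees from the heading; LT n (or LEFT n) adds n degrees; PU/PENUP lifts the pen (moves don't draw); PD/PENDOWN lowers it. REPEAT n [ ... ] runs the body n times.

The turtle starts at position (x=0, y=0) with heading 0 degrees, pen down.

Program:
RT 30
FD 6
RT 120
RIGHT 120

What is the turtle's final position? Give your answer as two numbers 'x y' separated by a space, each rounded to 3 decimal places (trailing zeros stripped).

Answer: 5.196 -3

Derivation:
Executing turtle program step by step:
Start: pos=(0,0), heading=0, pen down
RT 30: heading 0 -> 330
FD 6: (0,0) -> (5.196,-3) [heading=330, draw]
RT 120: heading 330 -> 210
RT 120: heading 210 -> 90
Final: pos=(5.196,-3), heading=90, 1 segment(s) drawn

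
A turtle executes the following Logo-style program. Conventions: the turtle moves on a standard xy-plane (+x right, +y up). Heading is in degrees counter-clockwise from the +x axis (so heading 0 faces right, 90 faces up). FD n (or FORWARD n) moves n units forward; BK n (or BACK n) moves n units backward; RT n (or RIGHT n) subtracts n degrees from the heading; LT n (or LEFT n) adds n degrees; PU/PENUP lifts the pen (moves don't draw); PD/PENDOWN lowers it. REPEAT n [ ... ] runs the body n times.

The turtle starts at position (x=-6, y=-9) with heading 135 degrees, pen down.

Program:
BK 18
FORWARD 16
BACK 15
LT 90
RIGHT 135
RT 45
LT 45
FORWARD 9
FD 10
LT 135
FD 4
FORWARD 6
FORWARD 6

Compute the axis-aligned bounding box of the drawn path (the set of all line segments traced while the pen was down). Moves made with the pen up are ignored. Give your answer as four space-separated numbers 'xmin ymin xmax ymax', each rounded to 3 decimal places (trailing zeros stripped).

Executing turtle program step by step:
Start: pos=(-6,-9), heading=135, pen down
BK 18: (-6,-9) -> (6.728,-21.728) [heading=135, draw]
FD 16: (6.728,-21.728) -> (-4.586,-10.414) [heading=135, draw]
BK 15: (-4.586,-10.414) -> (6.021,-21.021) [heading=135, draw]
LT 90: heading 135 -> 225
RT 135: heading 225 -> 90
RT 45: heading 90 -> 45
LT 45: heading 45 -> 90
FD 9: (6.021,-21.021) -> (6.021,-12.021) [heading=90, draw]
FD 10: (6.021,-12.021) -> (6.021,-2.021) [heading=90, draw]
LT 135: heading 90 -> 225
FD 4: (6.021,-2.021) -> (3.192,-4.849) [heading=225, draw]
FD 6: (3.192,-4.849) -> (-1.05,-9.092) [heading=225, draw]
FD 6: (-1.05,-9.092) -> (-5.293,-13.335) [heading=225, draw]
Final: pos=(-5.293,-13.335), heading=225, 8 segment(s) drawn

Segment endpoints: x in {-6, -5.293, -4.586, -1.05, 3.192, 6.021, 6.021, 6.021, 6.728}, y in {-21.728, -21.021, -13.335, -12.021, -10.414, -9.092, -9, -4.849, -2.021}
xmin=-6, ymin=-21.728, xmax=6.728, ymax=-2.021

Answer: -6 -21.728 6.728 -2.021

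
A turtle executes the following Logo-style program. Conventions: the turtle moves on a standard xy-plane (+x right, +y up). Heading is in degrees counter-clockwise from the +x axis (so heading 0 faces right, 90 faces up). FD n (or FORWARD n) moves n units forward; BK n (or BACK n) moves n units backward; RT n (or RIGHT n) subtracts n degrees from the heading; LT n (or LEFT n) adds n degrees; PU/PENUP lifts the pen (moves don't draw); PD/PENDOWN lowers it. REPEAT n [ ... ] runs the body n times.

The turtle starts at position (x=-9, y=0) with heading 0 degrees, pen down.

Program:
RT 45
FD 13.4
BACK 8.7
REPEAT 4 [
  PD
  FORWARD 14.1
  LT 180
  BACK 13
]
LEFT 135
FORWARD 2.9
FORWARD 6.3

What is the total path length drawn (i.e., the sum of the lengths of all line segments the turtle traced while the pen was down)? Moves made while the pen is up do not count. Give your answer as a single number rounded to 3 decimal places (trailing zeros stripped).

Answer: 139.7

Derivation:
Executing turtle program step by step:
Start: pos=(-9,0), heading=0, pen down
RT 45: heading 0 -> 315
FD 13.4: (-9,0) -> (0.475,-9.475) [heading=315, draw]
BK 8.7: (0.475,-9.475) -> (-5.677,-3.323) [heading=315, draw]
REPEAT 4 [
  -- iteration 1/4 --
  PD: pen down
  FD 14.1: (-5.677,-3.323) -> (4.294,-13.294) [heading=315, draw]
  LT 180: heading 315 -> 135
  BK 13: (4.294,-13.294) -> (13.486,-22.486) [heading=135, draw]
  -- iteration 2/4 --
  PD: pen down
  FD 14.1: (13.486,-22.486) -> (3.516,-12.516) [heading=135, draw]
  LT 180: heading 135 -> 315
  BK 13: (3.516,-12.516) -> (-5.677,-3.323) [heading=315, draw]
  -- iteration 3/4 --
  PD: pen down
  FD 14.1: (-5.677,-3.323) -> (4.294,-13.294) [heading=315, draw]
  LT 180: heading 315 -> 135
  BK 13: (4.294,-13.294) -> (13.486,-22.486) [heading=135, draw]
  -- iteration 4/4 --
  PD: pen down
  FD 14.1: (13.486,-22.486) -> (3.516,-12.516) [heading=135, draw]
  LT 180: heading 135 -> 315
  BK 13: (3.516,-12.516) -> (-5.677,-3.323) [heading=315, draw]
]
LT 135: heading 315 -> 90
FD 2.9: (-5.677,-3.323) -> (-5.677,-0.423) [heading=90, draw]
FD 6.3: (-5.677,-0.423) -> (-5.677,5.877) [heading=90, draw]
Final: pos=(-5.677,5.877), heading=90, 12 segment(s) drawn

Segment lengths:
  seg 1: (-9,0) -> (0.475,-9.475), length = 13.4
  seg 2: (0.475,-9.475) -> (-5.677,-3.323), length = 8.7
  seg 3: (-5.677,-3.323) -> (4.294,-13.294), length = 14.1
  seg 4: (4.294,-13.294) -> (13.486,-22.486), length = 13
  seg 5: (13.486,-22.486) -> (3.516,-12.516), length = 14.1
  seg 6: (3.516,-12.516) -> (-5.677,-3.323), length = 13
  seg 7: (-5.677,-3.323) -> (4.294,-13.294), length = 14.1
  seg 8: (4.294,-13.294) -> (13.486,-22.486), length = 13
  seg 9: (13.486,-22.486) -> (3.516,-12.516), length = 14.1
  seg 10: (3.516,-12.516) -> (-5.677,-3.323), length = 13
  seg 11: (-5.677,-3.323) -> (-5.677,-0.423), length = 2.9
  seg 12: (-5.677,-0.423) -> (-5.677,5.877), length = 6.3
Total = 139.7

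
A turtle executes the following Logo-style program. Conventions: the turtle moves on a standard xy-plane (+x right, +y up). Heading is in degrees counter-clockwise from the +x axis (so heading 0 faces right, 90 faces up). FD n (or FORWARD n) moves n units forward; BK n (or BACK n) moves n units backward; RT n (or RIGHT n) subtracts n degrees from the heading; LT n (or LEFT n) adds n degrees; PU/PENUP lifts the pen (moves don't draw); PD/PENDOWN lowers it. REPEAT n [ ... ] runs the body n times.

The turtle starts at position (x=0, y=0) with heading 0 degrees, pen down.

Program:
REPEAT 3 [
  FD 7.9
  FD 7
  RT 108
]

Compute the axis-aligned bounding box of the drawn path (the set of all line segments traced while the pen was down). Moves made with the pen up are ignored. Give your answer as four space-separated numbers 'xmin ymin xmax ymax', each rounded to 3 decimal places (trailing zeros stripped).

Executing turtle program step by step:
Start: pos=(0,0), heading=0, pen down
REPEAT 3 [
  -- iteration 1/3 --
  FD 7.9: (0,0) -> (7.9,0) [heading=0, draw]
  FD 7: (7.9,0) -> (14.9,0) [heading=0, draw]
  RT 108: heading 0 -> 252
  -- iteration 2/3 --
  FD 7.9: (14.9,0) -> (12.459,-7.513) [heading=252, draw]
  FD 7: (12.459,-7.513) -> (10.296,-14.171) [heading=252, draw]
  RT 108: heading 252 -> 144
  -- iteration 3/3 --
  FD 7.9: (10.296,-14.171) -> (3.904,-9.527) [heading=144, draw]
  FD 7: (3.904,-9.527) -> (-1.759,-5.413) [heading=144, draw]
  RT 108: heading 144 -> 36
]
Final: pos=(-1.759,-5.413), heading=36, 6 segment(s) drawn

Segment endpoints: x in {-1.759, 0, 3.904, 7.9, 10.296, 12.459, 14.9}, y in {-14.171, -9.527, -7.513, -5.413, 0}
xmin=-1.759, ymin=-14.171, xmax=14.9, ymax=0

Answer: -1.759 -14.171 14.9 0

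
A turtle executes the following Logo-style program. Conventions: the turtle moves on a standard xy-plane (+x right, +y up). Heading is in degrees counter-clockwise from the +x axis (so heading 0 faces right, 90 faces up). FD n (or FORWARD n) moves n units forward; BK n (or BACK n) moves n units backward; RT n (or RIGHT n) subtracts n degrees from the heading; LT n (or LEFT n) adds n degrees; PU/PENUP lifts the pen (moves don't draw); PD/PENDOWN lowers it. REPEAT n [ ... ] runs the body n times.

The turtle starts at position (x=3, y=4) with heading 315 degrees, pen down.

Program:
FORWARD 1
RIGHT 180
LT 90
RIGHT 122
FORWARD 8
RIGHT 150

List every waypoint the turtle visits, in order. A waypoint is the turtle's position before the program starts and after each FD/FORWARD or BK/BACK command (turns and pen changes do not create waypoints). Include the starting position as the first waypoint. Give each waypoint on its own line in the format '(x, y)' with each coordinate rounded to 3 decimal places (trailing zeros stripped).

Executing turtle program step by step:
Start: pos=(3,4), heading=315, pen down
FD 1: (3,4) -> (3.707,3.293) [heading=315, draw]
RT 180: heading 315 -> 135
LT 90: heading 135 -> 225
RT 122: heading 225 -> 103
FD 8: (3.707,3.293) -> (1.907,11.088) [heading=103, draw]
RT 150: heading 103 -> 313
Final: pos=(1.907,11.088), heading=313, 2 segment(s) drawn
Waypoints (3 total):
(3, 4)
(3.707, 3.293)
(1.907, 11.088)

Answer: (3, 4)
(3.707, 3.293)
(1.907, 11.088)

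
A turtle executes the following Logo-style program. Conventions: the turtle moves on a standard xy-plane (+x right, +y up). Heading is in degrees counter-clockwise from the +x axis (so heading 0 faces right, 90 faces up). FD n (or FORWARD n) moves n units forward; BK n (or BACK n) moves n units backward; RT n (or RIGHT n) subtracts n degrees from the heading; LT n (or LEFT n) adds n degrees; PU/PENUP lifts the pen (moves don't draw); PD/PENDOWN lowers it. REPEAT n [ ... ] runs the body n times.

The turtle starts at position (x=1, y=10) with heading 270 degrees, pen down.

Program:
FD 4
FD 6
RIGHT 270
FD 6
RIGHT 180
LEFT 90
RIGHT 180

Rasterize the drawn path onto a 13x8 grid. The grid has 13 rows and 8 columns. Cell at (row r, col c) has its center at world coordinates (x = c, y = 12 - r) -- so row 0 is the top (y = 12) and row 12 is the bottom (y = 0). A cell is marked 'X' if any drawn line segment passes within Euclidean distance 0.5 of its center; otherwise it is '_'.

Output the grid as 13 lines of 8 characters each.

Segment 0: (1,10) -> (1,6)
Segment 1: (1,6) -> (1,0)
Segment 2: (1,0) -> (7,0)

Answer: ________
________
_X______
_X______
_X______
_X______
_X______
_X______
_X______
_X______
_X______
_X______
_XXXXXXX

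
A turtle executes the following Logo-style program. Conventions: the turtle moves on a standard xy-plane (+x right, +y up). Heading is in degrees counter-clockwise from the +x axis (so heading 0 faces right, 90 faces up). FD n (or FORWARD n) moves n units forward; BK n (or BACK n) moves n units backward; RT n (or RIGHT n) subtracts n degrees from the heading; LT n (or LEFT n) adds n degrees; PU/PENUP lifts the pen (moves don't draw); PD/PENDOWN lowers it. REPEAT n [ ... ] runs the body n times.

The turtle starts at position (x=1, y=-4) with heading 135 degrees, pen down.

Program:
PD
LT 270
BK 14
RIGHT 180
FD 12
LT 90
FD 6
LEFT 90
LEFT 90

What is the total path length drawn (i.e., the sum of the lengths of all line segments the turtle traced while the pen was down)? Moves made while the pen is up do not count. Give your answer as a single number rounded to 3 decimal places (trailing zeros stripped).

Executing turtle program step by step:
Start: pos=(1,-4), heading=135, pen down
PD: pen down
LT 270: heading 135 -> 45
BK 14: (1,-4) -> (-8.899,-13.899) [heading=45, draw]
RT 180: heading 45 -> 225
FD 12: (-8.899,-13.899) -> (-17.385,-22.385) [heading=225, draw]
LT 90: heading 225 -> 315
FD 6: (-17.385,-22.385) -> (-13.142,-26.627) [heading=315, draw]
LT 90: heading 315 -> 45
LT 90: heading 45 -> 135
Final: pos=(-13.142,-26.627), heading=135, 3 segment(s) drawn

Segment lengths:
  seg 1: (1,-4) -> (-8.899,-13.899), length = 14
  seg 2: (-8.899,-13.899) -> (-17.385,-22.385), length = 12
  seg 3: (-17.385,-22.385) -> (-13.142,-26.627), length = 6
Total = 32

Answer: 32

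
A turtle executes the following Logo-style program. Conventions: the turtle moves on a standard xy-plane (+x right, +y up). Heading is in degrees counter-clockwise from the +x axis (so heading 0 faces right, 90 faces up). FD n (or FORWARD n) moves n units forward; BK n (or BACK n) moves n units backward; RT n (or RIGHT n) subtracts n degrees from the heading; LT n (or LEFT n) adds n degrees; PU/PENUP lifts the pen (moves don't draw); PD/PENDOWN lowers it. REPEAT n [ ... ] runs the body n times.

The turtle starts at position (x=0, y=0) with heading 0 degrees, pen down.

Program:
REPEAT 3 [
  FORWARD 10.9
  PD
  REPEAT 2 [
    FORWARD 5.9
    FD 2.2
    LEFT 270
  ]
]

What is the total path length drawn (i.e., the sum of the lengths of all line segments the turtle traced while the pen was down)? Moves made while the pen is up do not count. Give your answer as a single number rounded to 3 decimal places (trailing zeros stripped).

Executing turtle program step by step:
Start: pos=(0,0), heading=0, pen down
REPEAT 3 [
  -- iteration 1/3 --
  FD 10.9: (0,0) -> (10.9,0) [heading=0, draw]
  PD: pen down
  REPEAT 2 [
    -- iteration 1/2 --
    FD 5.9: (10.9,0) -> (16.8,0) [heading=0, draw]
    FD 2.2: (16.8,0) -> (19,0) [heading=0, draw]
    LT 270: heading 0 -> 270
    -- iteration 2/2 --
    FD 5.9: (19,0) -> (19,-5.9) [heading=270, draw]
    FD 2.2: (19,-5.9) -> (19,-8.1) [heading=270, draw]
    LT 270: heading 270 -> 180
  ]
  -- iteration 2/3 --
  FD 10.9: (19,-8.1) -> (8.1,-8.1) [heading=180, draw]
  PD: pen down
  REPEAT 2 [
    -- iteration 1/2 --
    FD 5.9: (8.1,-8.1) -> (2.2,-8.1) [heading=180, draw]
    FD 2.2: (2.2,-8.1) -> (0,-8.1) [heading=180, draw]
    LT 270: heading 180 -> 90
    -- iteration 2/2 --
    FD 5.9: (0,-8.1) -> (0,-2.2) [heading=90, draw]
    FD 2.2: (0,-2.2) -> (0,0) [heading=90, draw]
    LT 270: heading 90 -> 0
  ]
  -- iteration 3/3 --
  FD 10.9: (0,0) -> (10.9,0) [heading=0, draw]
  PD: pen down
  REPEAT 2 [
    -- iteration 1/2 --
    FD 5.9: (10.9,0) -> (16.8,0) [heading=0, draw]
    FD 2.2: (16.8,0) -> (19,0) [heading=0, draw]
    LT 270: heading 0 -> 270
    -- iteration 2/2 --
    FD 5.9: (19,0) -> (19,-5.9) [heading=270, draw]
    FD 2.2: (19,-5.9) -> (19,-8.1) [heading=270, draw]
    LT 270: heading 270 -> 180
  ]
]
Final: pos=(19,-8.1), heading=180, 15 segment(s) drawn

Segment lengths:
  seg 1: (0,0) -> (10.9,0), length = 10.9
  seg 2: (10.9,0) -> (16.8,0), length = 5.9
  seg 3: (16.8,0) -> (19,0), length = 2.2
  seg 4: (19,0) -> (19,-5.9), length = 5.9
  seg 5: (19,-5.9) -> (19,-8.1), length = 2.2
  seg 6: (19,-8.1) -> (8.1,-8.1), length = 10.9
  seg 7: (8.1,-8.1) -> (2.2,-8.1), length = 5.9
  seg 8: (2.2,-8.1) -> (0,-8.1), length = 2.2
  seg 9: (0,-8.1) -> (0,-2.2), length = 5.9
  seg 10: (0,-2.2) -> (0,0), length = 2.2
  seg 11: (0,0) -> (10.9,0), length = 10.9
  seg 12: (10.9,0) -> (16.8,0), length = 5.9
  seg 13: (16.8,0) -> (19,0), length = 2.2
  seg 14: (19,0) -> (19,-5.9), length = 5.9
  seg 15: (19,-5.9) -> (19,-8.1), length = 2.2
Total = 81.3

Answer: 81.3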